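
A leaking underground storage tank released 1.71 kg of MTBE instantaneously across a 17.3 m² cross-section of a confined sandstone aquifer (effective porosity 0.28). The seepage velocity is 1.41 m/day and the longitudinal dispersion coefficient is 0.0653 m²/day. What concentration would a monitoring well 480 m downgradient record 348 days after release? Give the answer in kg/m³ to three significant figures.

For an instantaneous plane source, C(x,t) = M/(n_e·A·√(4πDt)) · exp(−(x−vt)²/(4Dt)), with n_e·A the pore (flow) area.
Plume center vt = 1.41 × 348 = 490.68 m, so the well at 480 m is 10.68 m upgradient of the peak.
√(4πDt) = 16.90 m, giving peak height M/(n_e·A·√(4πDt)) = 1.71/(0.28 × 17.3 × 16.90) = 0.02089 kg/m³.
(x−vt)²/(4Dt) = (-10.68)²/(4 × 0.0653 × 348) = 1.255; exp(−1.255) = 0.2851.
C = 0.02089 × 0.2851 = 0.00596 kg/m³.

0.00596 kg/m³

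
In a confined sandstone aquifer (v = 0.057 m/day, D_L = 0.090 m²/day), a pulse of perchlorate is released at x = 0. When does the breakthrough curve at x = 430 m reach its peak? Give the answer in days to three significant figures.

7520 days

For the 1D instantaneous-source solution, setting ∂C/∂t = 0 at fixed x gives v²t² + 2Dt − x² = 0, so t = (√(D² + v²x²) − D)/v².
√(D² + v²x²) = √(0.090² + 0.057² × 430²) = 24.51; v² = 0.003249.
t = (24.51 − 0.090)/0.003249 = 7520 days (vs. the pure-advection estimate x/v = 7540 d).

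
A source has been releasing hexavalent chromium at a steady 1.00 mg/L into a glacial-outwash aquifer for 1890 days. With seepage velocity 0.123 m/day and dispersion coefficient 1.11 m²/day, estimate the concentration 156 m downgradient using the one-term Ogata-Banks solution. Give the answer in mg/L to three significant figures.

For a continuous step input, C/C₀ ≈ ½·erfc((x−vt)/(2√(Dt))).
vt = 0.123 × 1890 = 232.47 m and 2√(Dt) = 2√(1.11 × 1890) = 91.61 m.
Argument (x−vt)/(2√(Dt)) = (156 − 232.47)/91.61 = -0.8347; ½·erfc(-0.8347) = 0.8811.
C = 1.00 × 0.8811 = 0.881 mg/L.

0.881 mg/L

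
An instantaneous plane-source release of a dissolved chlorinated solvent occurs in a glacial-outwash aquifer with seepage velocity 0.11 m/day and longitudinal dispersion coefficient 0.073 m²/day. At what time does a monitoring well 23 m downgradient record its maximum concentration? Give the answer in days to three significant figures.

203 days

For the 1D instantaneous-source solution, setting ∂C/∂t = 0 at fixed x gives v²t² + 2Dt − x² = 0, so t = (√(D² + v²x²) − D)/v².
√(D² + v²x²) = √(0.073² + 0.11² × 23²) = 2.531; v² = 0.0121.
t = (2.531 − 0.073)/0.0121 = 203 days (vs. the pure-advection estimate x/v = 209 d).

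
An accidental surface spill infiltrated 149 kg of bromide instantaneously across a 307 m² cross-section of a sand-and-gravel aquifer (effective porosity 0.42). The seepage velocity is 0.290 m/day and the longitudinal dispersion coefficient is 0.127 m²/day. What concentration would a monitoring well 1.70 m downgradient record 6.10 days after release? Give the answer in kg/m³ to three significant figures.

For an instantaneous plane source, C(x,t) = M/(n_e·A·√(4πDt)) · exp(−(x−vt)²/(4Dt)), with n_e·A the pore (flow) area.
Plume center vt = 0.290 × 6.10 = 1.769 m, so the well at 1.70 m is 0.069 m upgradient of the peak.
√(4πDt) = 3.120 m, giving peak height M/(n_e·A·√(4πDt)) = 149/(0.42 × 307 × 3.120) = 0.3704 kg/m³.
(x−vt)²/(4Dt) = (-0.069)²/(4 × 0.127 × 6.10) = 0.001536; exp(−0.001536) = 0.9985.
C = 0.3704 × 0.9985 = 0.370 kg/m³.

0.370 kg/m³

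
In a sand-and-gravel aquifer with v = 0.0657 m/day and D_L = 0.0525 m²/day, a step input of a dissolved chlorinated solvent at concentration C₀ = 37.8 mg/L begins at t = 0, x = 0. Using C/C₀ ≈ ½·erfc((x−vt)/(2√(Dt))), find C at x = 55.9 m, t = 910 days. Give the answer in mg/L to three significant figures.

24.7 mg/L

For a continuous step input, C/C₀ ≈ ½·erfc((x−vt)/(2√(Dt))).
vt = 0.0657 × 910 = 59.787 m and 2√(Dt) = 2√(0.0525 × 910) = 13.82 m.
Argument (x−vt)/(2√(Dt)) = (55.9 − 59.787)/13.82 = -0.2813; ½·erfc(-0.2813) = 0.6546.
C = 37.8 × 0.6546 = 24.7 mg/L.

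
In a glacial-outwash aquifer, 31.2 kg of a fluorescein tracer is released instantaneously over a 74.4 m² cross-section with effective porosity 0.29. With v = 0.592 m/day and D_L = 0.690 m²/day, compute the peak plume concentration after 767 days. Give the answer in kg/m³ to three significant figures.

0.0177 kg/m³

The peak of an instantaneous 1D plume sits at x = vt; there the Gaussian factor is 1 and C_max = M/(n_e·A·√(4πDt)), where n_e·A is the pore area the mass is dissolved in.
√(4πDt) = √(4π × 0.690 × 767) = 81.55 m, so C_max = 31.2/(0.29 × 74.4 × 81.55) = 0.0177 kg/m³.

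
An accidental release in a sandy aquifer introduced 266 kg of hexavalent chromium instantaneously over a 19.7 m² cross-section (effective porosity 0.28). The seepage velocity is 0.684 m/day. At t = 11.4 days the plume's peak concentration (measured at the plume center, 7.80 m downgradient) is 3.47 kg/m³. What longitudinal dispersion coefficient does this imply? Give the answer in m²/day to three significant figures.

1.35 m²/day

At the plume center C_max = M/(n_e·A·√(4πDt)), so D = M²/(4πt·(n_e·A·C_max)²).
n_e·A·C_max = 0.28 × 19.7 × 3.47 = 19.14 kg/m.
D = 266²/(4π × 11.4 × 19.14²) = 1.35 m²/day.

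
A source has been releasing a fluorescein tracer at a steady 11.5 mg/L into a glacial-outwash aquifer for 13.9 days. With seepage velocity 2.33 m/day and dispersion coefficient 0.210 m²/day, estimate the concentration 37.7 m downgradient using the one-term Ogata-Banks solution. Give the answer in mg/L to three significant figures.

0.160 mg/L

For a continuous step input, C/C₀ ≈ ½·erfc((x−vt)/(2√(Dt))).
vt = 2.33 × 13.9 = 32.387 m and 2√(Dt) = 2√(0.210 × 13.9) = 3.417 m.
Argument (x−vt)/(2√(Dt)) = (37.7 − 32.387)/3.417 = 1.555; ½·erfc(1.555) = 0.01394.
C = 11.5 × 0.01394 = 0.160 mg/L.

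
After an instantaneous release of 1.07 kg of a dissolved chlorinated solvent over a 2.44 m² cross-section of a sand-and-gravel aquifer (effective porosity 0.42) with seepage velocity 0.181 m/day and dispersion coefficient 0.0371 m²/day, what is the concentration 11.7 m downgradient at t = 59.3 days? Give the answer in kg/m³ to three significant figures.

For an instantaneous plane source, C(x,t) = M/(n_e·A·√(4πDt)) · exp(−(x−vt)²/(4Dt)), with n_e·A the pore (flow) area.
Plume center vt = 0.181 × 59.3 = 10.7333 m, so the well at 11.7 m is 0.9667 m downgradient of the peak.
√(4πDt) = 5.258 m, giving peak height M/(n_e·A·√(4πDt)) = 1.07/(0.42 × 2.44 × 5.258) = 0.1986 kg/m³.
(x−vt)²/(4Dt) = (0.9667)²/(4 × 0.0371 × 59.3) = 0.1062; exp(−0.1062) = 0.8992.
C = 0.1986 × 0.8992 = 0.179 kg/m³.

0.179 kg/m³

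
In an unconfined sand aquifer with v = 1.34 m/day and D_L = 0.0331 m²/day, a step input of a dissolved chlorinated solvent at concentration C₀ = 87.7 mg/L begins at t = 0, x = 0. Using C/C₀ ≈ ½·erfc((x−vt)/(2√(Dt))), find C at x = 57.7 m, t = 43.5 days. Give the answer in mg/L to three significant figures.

55.8 mg/L

For a continuous step input, C/C₀ ≈ ½·erfc((x−vt)/(2√(Dt))).
vt = 1.34 × 43.5 = 58.29 m and 2√(Dt) = 2√(0.0331 × 43.5) = 2.400 m.
Argument (x−vt)/(2√(Dt)) = (57.7 − 58.29)/2.400 = -0.2458; ½·erfc(-0.2458) = 0.6359.
C = 87.7 × 0.6359 = 55.8 mg/L.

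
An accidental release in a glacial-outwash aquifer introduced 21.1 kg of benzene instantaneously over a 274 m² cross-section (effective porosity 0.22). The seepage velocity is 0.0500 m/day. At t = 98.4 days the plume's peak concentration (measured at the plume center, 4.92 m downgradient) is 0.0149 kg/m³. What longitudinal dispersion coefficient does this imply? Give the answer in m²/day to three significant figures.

At the plume center C_max = M/(n_e·A·√(4πDt)), so D = M²/(4πt·(n_e·A·C_max)²).
n_e·A·C_max = 0.22 × 274 × 0.0149 = 0.8982 kg/m.
D = 21.1²/(4π × 98.4 × 0.8982²) = 0.446 m²/day.

0.446 m²/day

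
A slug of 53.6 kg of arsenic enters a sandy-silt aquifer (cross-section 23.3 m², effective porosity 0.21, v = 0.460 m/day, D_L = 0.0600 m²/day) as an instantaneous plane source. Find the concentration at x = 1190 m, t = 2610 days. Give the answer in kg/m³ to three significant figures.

0.206 kg/m³

For an instantaneous plane source, C(x,t) = M/(n_e·A·√(4πDt)) · exp(−(x−vt)²/(4Dt)), with n_e·A the pore (flow) area.
Plume center vt = 0.460 × 2610 = 1200.6 m, so the well at 1190 m is 10.6 m upgradient of the peak.
√(4πDt) = 44.36 m, giving peak height M/(n_e·A·√(4πDt)) = 53.6/(0.21 × 23.3 × 44.36) = 0.2469 kg/m³.
(x−vt)²/(4Dt) = (-10.6)²/(4 × 0.0600 × 2610) = 0.1794; exp(−0.1794) = 0.8358.
C = 0.2469 × 0.8358 = 0.206 kg/m³.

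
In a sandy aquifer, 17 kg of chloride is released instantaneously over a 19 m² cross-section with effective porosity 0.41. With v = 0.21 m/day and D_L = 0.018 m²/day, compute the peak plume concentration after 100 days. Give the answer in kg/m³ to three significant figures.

The peak of an instantaneous 1D plume sits at x = vt; there the Gaussian factor is 1 and C_max = M/(n_e·A·√(4πDt)), where n_e·A is the pore area the mass is dissolved in.
√(4πDt) = √(4π × 0.018 × 100) = 4.756 m, so C_max = 17/(0.41 × 19 × 4.756) = 0.459 kg/m³.

0.459 kg/m³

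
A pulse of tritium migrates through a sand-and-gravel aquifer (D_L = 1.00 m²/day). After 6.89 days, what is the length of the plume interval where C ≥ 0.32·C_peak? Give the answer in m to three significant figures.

11.2 m

The plume is Gaussian with σ = √(2Dt) = √(2 × 1.00 × 6.89) = 3.712 m.
C/C_peak = exp(−Δx²/(2σ²)) = 0.32 ⇒ Δx = σ·√(−2 ln 0.32) = 3.712 × 1.510 = 5.605 m.
Width = 2Δx = 11.2 m.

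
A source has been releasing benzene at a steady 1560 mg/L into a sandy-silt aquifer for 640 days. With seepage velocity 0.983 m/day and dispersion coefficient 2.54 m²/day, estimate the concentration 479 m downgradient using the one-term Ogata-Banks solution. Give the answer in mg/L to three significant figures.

1550 mg/L

For a continuous step input, C/C₀ ≈ ½·erfc((x−vt)/(2√(Dt))).
vt = 0.983 × 640 = 629.12 m and 2√(Dt) = 2√(2.54 × 640) = 80.64 m.
Argument (x−vt)/(2√(Dt)) = (479 − 629.12)/80.64 = -1.862; ½·erfc(-1.862) = 0.9958.
C = 1560 × 0.9958 = 1550 mg/L.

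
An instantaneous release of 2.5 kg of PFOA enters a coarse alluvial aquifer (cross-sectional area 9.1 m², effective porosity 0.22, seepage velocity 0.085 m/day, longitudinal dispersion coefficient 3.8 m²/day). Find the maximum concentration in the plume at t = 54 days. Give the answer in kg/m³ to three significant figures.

The peak of an instantaneous 1D plume sits at x = vt; there the Gaussian factor is 1 and C_max = M/(n_e·A·√(4πDt)), where n_e·A is the pore area the mass is dissolved in.
√(4πDt) = √(4π × 3.8 × 54) = 50.78 m, so C_max = 2.5/(0.22 × 9.1 × 50.78) = 0.0246 kg/m³.

0.0246 kg/m³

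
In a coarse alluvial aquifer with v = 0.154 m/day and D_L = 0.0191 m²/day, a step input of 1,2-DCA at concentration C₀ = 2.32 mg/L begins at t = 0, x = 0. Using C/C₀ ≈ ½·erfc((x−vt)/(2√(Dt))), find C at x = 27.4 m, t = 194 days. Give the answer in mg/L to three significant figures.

For a continuous step input, C/C₀ ≈ ½·erfc((x−vt)/(2√(Dt))).
vt = 0.154 × 194 = 29.876 m and 2√(Dt) = 2√(0.0191 × 194) = 3.850 m.
Argument (x−vt)/(2√(Dt)) = (27.4 − 29.876)/3.850 = -0.6431; ½·erfc(-0.6431) = 0.8185.
C = 2.32 × 0.8185 = 1.90 mg/L.

1.90 mg/L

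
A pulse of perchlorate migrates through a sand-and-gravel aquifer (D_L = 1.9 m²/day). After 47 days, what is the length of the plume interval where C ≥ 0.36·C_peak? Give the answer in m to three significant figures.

The plume is Gaussian with σ = √(2Dt) = √(2 × 1.9 × 47) = 13.36 m.
C/C_peak = exp(−Δx²/(2σ²)) = 0.36 ⇒ Δx = σ·√(−2 ln 0.36) = 13.36 × 1.429 = 19.09 m.
Width = 2Δx = 38.2 m.

38.2 m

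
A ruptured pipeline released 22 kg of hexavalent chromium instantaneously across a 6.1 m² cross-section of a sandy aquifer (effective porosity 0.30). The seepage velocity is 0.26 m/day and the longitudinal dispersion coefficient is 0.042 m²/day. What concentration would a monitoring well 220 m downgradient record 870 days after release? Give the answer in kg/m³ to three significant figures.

0.431 kg/m³

For an instantaneous plane source, C(x,t) = M/(n_e·A·√(4πDt)) · exp(−(x−vt)²/(4Dt)), with n_e·A the pore (flow) area.
Plume center vt = 0.26 × 870 = 226.2 m, so the well at 220 m is 6.2 m upgradient of the peak.
√(4πDt) = 21.43 m, giving peak height M/(n_e·A·√(4πDt)) = 22/(0.30 × 6.1 × 21.43) = 0.5610 kg/m³.
(x−vt)²/(4Dt) = (-6.2)²/(4 × 0.042 × 870) = 0.2630; exp(−0.2630) = 0.7687.
C = 0.5610 × 0.7687 = 0.431 kg/m³.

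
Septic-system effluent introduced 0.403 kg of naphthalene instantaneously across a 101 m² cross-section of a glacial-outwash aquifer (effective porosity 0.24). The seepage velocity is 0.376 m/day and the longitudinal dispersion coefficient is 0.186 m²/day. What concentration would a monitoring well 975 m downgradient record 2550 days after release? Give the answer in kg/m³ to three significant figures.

For an instantaneous plane source, C(x,t) = M/(n_e·A·√(4πDt)) · exp(−(x−vt)²/(4Dt)), with n_e·A the pore (flow) area.
Plume center vt = 0.376 × 2550 = 958.8 m, so the well at 975 m is 16.2 m downgradient of the peak.
√(4πDt) = 77.20 m, giving peak height M/(n_e·A·√(4πDt)) = 0.403/(0.24 × 101 × 77.20) = 0.0002154 kg/m³.
(x−vt)²/(4Dt) = (16.2)²/(4 × 0.186 × 2550) = 0.1383; exp(−0.1383) = 0.8708.
C = 0.0002154 × 0.8708 = 0.000188 kg/m³.

0.000188 kg/m³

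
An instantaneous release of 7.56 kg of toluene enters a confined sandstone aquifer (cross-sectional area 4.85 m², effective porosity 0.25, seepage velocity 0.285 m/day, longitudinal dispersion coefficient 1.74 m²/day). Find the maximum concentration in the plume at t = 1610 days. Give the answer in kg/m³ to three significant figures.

The peak of an instantaneous 1D plume sits at x = vt; there the Gaussian factor is 1 and C_max = M/(n_e·A·√(4πDt)), where n_e·A is the pore area the mass is dissolved in.
√(4πDt) = √(4π × 1.74 × 1610) = 187.6 m, so C_max = 7.56/(0.25 × 4.85 × 187.6) = 0.0332 kg/m³.

0.0332 kg/m³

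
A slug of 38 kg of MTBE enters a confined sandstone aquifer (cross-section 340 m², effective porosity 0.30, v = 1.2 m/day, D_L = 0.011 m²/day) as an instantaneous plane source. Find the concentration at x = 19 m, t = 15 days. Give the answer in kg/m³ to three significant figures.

0.0569 kg/m³

For an instantaneous plane source, C(x,t) = M/(n_e·A·√(4πDt)) · exp(−(x−vt)²/(4Dt)), with n_e·A the pore (flow) area.
Plume center vt = 1.2 × 15 = 18 m, so the well at 19 m is 1 m downgradient of the peak.
√(4πDt) = 1.440 m, giving peak height M/(n_e·A·√(4πDt)) = 38/(0.30 × 340 × 1.440) = 0.2587 kg/m³.
(x−vt)²/(4Dt) = (1)²/(4 × 0.011 × 15) = 1.515; exp(−1.515) = 0.2198.
C = 0.2587 × 0.2198 = 0.0569 kg/m³.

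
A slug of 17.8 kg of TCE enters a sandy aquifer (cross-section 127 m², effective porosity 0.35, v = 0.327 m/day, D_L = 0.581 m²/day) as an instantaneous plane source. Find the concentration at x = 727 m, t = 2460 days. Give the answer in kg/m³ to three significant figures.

0.00105 kg/m³

For an instantaneous plane source, C(x,t) = M/(n_e·A·√(4πDt)) · exp(−(x−vt)²/(4Dt)), with n_e·A the pore (flow) area.
Plume center vt = 0.327 × 2460 = 804.42 m, so the well at 727 m is 77.42 m upgradient of the peak.
√(4πDt) = 134.0 m, giving peak height M/(n_e·A·√(4πDt)) = 17.8/(0.35 × 127 × 134.0) = 0.002988 kg/m³.
(x−vt)²/(4Dt) = (-77.42)²/(4 × 0.581 × 2460) = 1.048; exp(−1.048) = 0.3506.
C = 0.002988 × 0.3506 = 0.00105 kg/m³.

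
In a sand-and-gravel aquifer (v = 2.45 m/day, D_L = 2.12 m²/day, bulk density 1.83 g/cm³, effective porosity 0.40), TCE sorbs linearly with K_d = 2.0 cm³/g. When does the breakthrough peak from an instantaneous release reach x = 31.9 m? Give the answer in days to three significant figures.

Retardation factor R = 1 + ρ_b·K_d/n = 1 + 1.83 × 2.0/0.40 = 10.15.
Sorption retards both mechanisms: v_R = v/R = 0.2414 m/day, D_R = D/R = 0.2089 m²/day.
Peak time from v_R²t² + 2D_R t − x² = 0: t = (√(D_R² + v_R²x²) − D_R)/v_R².
√(D_R² + v_R²x²) = √(0.2089² + 0.2414² × 31.9²) = 7.703; v_R² = 0.05827.
t = (7.703 − 0.2089)/0.05827 = 129 days.

129 days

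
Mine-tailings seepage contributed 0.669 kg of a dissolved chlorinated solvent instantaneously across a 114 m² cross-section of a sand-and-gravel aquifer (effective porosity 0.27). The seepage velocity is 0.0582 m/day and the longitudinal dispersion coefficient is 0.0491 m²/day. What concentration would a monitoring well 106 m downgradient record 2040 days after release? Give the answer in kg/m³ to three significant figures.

For an instantaneous plane source, C(x,t) = M/(n_e·A·√(4πDt)) · exp(−(x−vt)²/(4Dt)), with n_e·A the pore (flow) area.
Plume center vt = 0.0582 × 2040 = 118.728 m, so the well at 106 m is 12.728 m upgradient of the peak.
√(4πDt) = 35.48 m, giving peak height M/(n_e·A·√(4πDt)) = 0.669/(0.27 × 114 × 35.48) = 0.0006126 kg/m³.
(x−vt)²/(4Dt) = (-12.728)²/(4 × 0.0491 × 2040) = 0.4043; exp(−0.4043) = 0.6674.
C = 0.0006126 × 0.6674 = 0.000409 kg/m³.

0.000409 kg/m³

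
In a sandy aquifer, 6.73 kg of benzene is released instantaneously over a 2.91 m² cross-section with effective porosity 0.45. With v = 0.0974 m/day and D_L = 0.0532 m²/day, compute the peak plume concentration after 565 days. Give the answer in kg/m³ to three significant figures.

The peak of an instantaneous 1D plume sits at x = vt; there the Gaussian factor is 1 and C_max = M/(n_e·A·√(4πDt)), where n_e·A is the pore area the mass is dissolved in.
√(4πDt) = √(4π × 0.0532 × 565) = 19.44 m, so C_max = 6.73/(0.45 × 2.91 × 19.44) = 0.264 kg/m³.

0.264 kg/m³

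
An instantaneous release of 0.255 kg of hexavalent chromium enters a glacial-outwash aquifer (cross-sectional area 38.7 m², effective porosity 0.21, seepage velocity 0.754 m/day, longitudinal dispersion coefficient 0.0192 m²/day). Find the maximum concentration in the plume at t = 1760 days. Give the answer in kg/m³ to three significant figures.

The peak of an instantaneous 1D plume sits at x = vt; there the Gaussian factor is 1 and C_max = M/(n_e·A·√(4πDt)), where n_e·A is the pore area the mass is dissolved in.
√(4πDt) = √(4π × 0.0192 × 1760) = 20.61 m, so C_max = 0.255/(0.21 × 38.7 × 20.61) = 0.00152 kg/m³.

0.00152 kg/m³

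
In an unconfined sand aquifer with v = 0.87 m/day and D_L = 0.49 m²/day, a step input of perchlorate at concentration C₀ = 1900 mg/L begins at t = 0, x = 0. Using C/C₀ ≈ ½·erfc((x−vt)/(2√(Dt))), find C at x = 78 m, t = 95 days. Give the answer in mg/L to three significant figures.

For a continuous step input, C/C₀ ≈ ½·erfc((x−vt)/(2√(Dt))).
vt = 0.87 × 95 = 82.65 m and 2√(Dt) = 2√(0.49 × 95) = 13.65 m.
Argument (x−vt)/(2√(Dt)) = (78 − 82.65)/13.65 = -0.3407; ½·erfc(-0.3407) = 0.6850.
C = 1900 × 0.6850 = 1300 mg/L.

1300 mg/L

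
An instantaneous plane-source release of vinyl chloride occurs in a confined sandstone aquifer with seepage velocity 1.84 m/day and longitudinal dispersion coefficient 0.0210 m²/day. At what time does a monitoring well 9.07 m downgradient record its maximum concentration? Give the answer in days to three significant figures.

For the 1D instantaneous-source solution, setting ∂C/∂t = 0 at fixed x gives v²t² + 2Dt − x² = 0, so t = (√(D² + v²x²) − D)/v².
√(D² + v²x²) = √(0.0210² + 1.84² × 9.07²) = 16.69; v² = 3.3856.
t = (16.69 − 0.0210)/3.3856 = 4.92 days (vs. the pure-advection estimate x/v = 4.93 d).

4.92 days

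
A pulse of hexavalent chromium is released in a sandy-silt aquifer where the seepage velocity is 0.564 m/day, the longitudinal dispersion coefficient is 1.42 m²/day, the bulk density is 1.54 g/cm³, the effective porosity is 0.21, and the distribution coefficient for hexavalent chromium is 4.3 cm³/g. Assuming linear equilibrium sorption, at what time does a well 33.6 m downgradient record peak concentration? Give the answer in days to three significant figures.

Retardation factor R = 1 + ρ_b·K_d/n = 1 + 1.54 × 4.3/0.21 = 32.53.
Sorption retards both mechanisms: v_R = v/R = 0.01734 m/day, D_R = D/R = 0.04365 m²/day.
Peak time from v_R²t² + 2D_R t − x² = 0: t = (√(D_R² + v_R²x²) − D_R)/v_R².
√(D_R² + v_R²x²) = √(0.04365² + 0.01734² × 33.6²) = 0.5843; v_R² = 0.0003007.
t = (0.5843 − 0.04365)/0.0003007 = 1800 days.

1800 days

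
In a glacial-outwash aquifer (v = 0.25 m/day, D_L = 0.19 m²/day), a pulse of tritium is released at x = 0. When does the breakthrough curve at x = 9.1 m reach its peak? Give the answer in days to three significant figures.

For the 1D instantaneous-source solution, setting ∂C/∂t = 0 at fixed x gives v²t² + 2Dt − x² = 0, so t = (√(D² + v²x²) − D)/v².
√(D² + v²x²) = √(0.19² + 0.25² × 9.1²) = 2.283; v² = 0.0625.
t = (2.283 − 0.19)/0.0625 = 33.5 days (vs. the pure-advection estimate x/v = 36.4 d).

33.5 days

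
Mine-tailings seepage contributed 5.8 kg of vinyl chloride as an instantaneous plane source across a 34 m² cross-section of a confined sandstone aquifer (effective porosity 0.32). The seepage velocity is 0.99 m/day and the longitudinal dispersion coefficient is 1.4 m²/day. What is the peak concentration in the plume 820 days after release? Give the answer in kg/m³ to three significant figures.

The peak of an instantaneous 1D plume sits at x = vt; there the Gaussian factor is 1 and C_max = M/(n_e·A·√(4πDt)), where n_e·A is the pore area the mass is dissolved in.
√(4πDt) = √(4π × 1.4 × 820) = 120.1 m, so C_max = 5.8/(0.32 × 34 × 120.1) = 0.00444 kg/m³.

0.00444 kg/m³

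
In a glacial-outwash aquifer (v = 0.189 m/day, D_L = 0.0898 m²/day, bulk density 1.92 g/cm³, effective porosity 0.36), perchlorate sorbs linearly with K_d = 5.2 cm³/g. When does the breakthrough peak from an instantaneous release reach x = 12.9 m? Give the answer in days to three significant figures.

1890 days

Retardation factor R = 1 + ρ_b·K_d/n = 1 + 1.92 × 5.2/0.36 = 28.73.
Sorption retards both mechanisms: v_R = v/R = 0.006578 m/day, D_R = D/R = 0.003126 m²/day.
Peak time from v_R²t² + 2D_R t − x² = 0: t = (√(D_R² + v_R²x²) − D_R)/v_R².
√(D_R² + v_R²x²) = √(0.003126² + 0.006578² × 12.9²) = 0.08491; v_R² = 4.327e-05.
t = (0.08491 − 0.003126)/4.327e-05 = 1890 days.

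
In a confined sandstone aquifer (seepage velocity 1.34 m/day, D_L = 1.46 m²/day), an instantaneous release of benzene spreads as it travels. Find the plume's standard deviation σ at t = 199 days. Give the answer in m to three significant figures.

Dispersive spreading gives a Gaussian with σ² = 2Dt; advection only shifts the center.
σ = √(2 × 1.46 × 199) = 24.1 m.

24.1 m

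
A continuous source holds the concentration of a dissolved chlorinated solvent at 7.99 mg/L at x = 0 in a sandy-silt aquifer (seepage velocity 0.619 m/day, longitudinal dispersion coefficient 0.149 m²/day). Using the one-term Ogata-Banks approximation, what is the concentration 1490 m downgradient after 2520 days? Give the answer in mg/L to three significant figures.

For a continuous step input, C/C₀ ≈ ½·erfc((x−vt)/(2√(Dt))).
vt = 0.619 × 2520 = 1559.88 m and 2√(Dt) = 2√(0.149 × 2520) = 38.75 m.
Argument (x−vt)/(2√(Dt)) = (1490 − 1559.88)/38.75 = -1.803; ½·erfc(-1.803) = 0.9946.
C = 7.99 × 0.9946 = 7.95 mg/L.

7.95 mg/L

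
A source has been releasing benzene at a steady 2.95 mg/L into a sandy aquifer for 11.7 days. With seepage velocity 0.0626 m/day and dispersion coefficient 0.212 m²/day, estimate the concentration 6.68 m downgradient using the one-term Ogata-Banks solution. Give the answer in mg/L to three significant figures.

For a continuous step input, C/C₀ ≈ ½·erfc((x−vt)/(2√(Dt))).
vt = 0.0626 × 11.7 = 0.73242 m and 2√(Dt) = 2√(0.212 × 11.7) = 3.150 m.
Argument (x−vt)/(2√(Dt)) = (6.68 − 0.73242)/3.150 = 1.888; ½·erfc(1.888) = 0.003792.
C = 2.95 × 0.003792 = 0.0112 mg/L.

0.0112 mg/L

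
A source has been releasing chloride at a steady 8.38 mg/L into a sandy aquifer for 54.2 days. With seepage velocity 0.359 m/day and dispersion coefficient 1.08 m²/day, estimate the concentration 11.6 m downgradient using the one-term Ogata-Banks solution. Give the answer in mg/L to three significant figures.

6.42 mg/L

For a continuous step input, C/C₀ ≈ ½·erfc((x−vt)/(2√(Dt))).
vt = 0.359 × 54.2 = 19.4578 m and 2√(Dt) = 2√(1.08 × 54.2) = 15.30 m.
Argument (x−vt)/(2√(Dt)) = (11.6 − 19.4578)/15.30 = -0.5136; ½·erfc(-0.5136) = 0.7662.
C = 8.38 × 0.7662 = 6.42 mg/L.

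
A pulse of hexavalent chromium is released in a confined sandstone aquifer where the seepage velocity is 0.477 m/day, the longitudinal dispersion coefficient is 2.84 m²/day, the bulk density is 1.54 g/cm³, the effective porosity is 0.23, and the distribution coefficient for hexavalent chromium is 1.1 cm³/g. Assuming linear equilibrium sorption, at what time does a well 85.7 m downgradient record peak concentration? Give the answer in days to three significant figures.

Retardation factor R = 1 + ρ_b·K_d/n = 1 + 1.54 × 1.1/0.23 = 8.365.
Sorption retards both mechanisms: v_R = v/R = 0.05702 m/day, D_R = D/R = 0.3395 m²/day.
Peak time from v_R²t² + 2D_R t − x² = 0: t = (√(D_R² + v_R²x²) − D_R)/v_R².
√(D_R² + v_R²x²) = √(0.3395² + 0.05702² × 85.7²) = 4.898; v_R² = 0.003251.
t = (4.898 − 0.3395)/0.003251 = 1400 days.

1400 days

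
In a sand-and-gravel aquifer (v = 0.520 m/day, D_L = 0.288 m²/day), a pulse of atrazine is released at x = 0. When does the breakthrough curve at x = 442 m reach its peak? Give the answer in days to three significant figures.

849 days

For the 1D instantaneous-source solution, setting ∂C/∂t = 0 at fixed x gives v²t² + 2Dt − x² = 0, so t = (√(D² + v²x²) − D)/v².
√(D² + v²x²) = √(0.288² + 0.520² × 442²) = 229.8; v² = 0.2704.
t = (229.8 − 0.288)/0.2704 = 849 days (vs. the pure-advection estimate x/v = 850 d).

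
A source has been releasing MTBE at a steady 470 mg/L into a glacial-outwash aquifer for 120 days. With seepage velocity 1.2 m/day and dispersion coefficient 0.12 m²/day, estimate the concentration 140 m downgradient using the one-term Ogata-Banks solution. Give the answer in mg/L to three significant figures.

363 mg/L

For a continuous step input, C/C₀ ≈ ½·erfc((x−vt)/(2√(Dt))).
vt = 1.2 × 120 = 144 m and 2√(Dt) = 2√(0.12 × 120) = 7.589 m.
Argument (x−vt)/(2√(Dt)) = (140 − 144)/7.589 = -0.5271; ½·erfc(-0.5271) = 0.7720.
C = 470 × 0.7720 = 363 mg/L.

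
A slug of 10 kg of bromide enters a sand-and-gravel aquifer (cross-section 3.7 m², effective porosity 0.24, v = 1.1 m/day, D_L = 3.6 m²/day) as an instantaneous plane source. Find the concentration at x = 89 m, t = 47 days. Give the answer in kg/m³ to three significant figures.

For an instantaneous plane source, C(x,t) = M/(n_e·A·√(4πDt)) · exp(−(x−vt)²/(4Dt)), with n_e·A the pore (flow) area.
Plume center vt = 1.1 × 47 = 51.7 m, so the well at 89 m is 37.3 m downgradient of the peak.
√(4πDt) = 46.11 m, giving peak height M/(n_e·A·√(4πDt)) = 10/(0.24 × 3.7 × 46.11) = 0.2442 kg/m³.
(x−vt)²/(4Dt) = (37.3)²/(4 × 3.6 × 47) = 2.056; exp(−2.056) = 0.1280.
C = 0.2442 × 0.1280 = 0.0313 kg/m³.

0.0313 kg/m³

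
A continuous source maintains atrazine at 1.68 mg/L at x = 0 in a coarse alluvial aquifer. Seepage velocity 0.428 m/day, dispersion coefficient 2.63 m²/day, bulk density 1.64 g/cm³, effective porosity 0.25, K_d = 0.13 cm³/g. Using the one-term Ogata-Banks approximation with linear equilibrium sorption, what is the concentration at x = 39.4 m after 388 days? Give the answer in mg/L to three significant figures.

1.57 mg/L

Retardation factor R = 1 + ρ_b·K_d/n = 1 + 1.64 × 0.13/0.25 = 1.853.
Sorption retards both mechanisms: v_R = v/R = 0.2310 m/day, D_R = D/R = 1.419 m²/day.
v_R·t = 0.2310 × 388 = 89.628 m; 2√(D_R t) = 46.93 m; argument = (39.4 − 89.628)/46.93 = -1.070.
C = C₀ × ½·erfc(-1.070) = 1.68 × 0.9349 = 1.57 mg/L.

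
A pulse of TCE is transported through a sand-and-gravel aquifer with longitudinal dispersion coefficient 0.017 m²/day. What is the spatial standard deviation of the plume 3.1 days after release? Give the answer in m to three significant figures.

0.325 m

Dispersive spreading gives a Gaussian with σ² = 2Dt; advection only shifts the center.
σ = √(2 × 0.017 × 3.1) = 0.325 m.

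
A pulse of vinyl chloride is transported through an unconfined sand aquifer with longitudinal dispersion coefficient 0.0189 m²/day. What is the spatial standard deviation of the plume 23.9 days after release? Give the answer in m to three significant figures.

Dispersive spreading gives a Gaussian with σ² = 2Dt; advection only shifts the center.
σ = √(2 × 0.0189 × 23.9) = 0.950 m.

0.950 m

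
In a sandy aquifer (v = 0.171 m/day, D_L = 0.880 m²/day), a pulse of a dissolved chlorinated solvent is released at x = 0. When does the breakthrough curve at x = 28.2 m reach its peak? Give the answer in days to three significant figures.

For the 1D instantaneous-source solution, setting ∂C/∂t = 0 at fixed x gives v²t² + 2Dt − x² = 0, so t = (√(D² + v²x²) − D)/v².
√(D² + v²x²) = √(0.880² + 0.171² × 28.2²) = 4.902; v² = 0.029241.
t = (4.902 − 0.880)/0.029241 = 138 days (vs. the pure-advection estimate x/v = 165 d).

138 days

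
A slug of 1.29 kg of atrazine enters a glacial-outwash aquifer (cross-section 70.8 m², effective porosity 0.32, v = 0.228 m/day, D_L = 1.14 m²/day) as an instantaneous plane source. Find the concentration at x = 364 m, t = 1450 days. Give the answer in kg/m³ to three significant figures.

For an instantaneous plane source, C(x,t) = M/(n_e·A·√(4πDt)) · exp(−(x−vt)²/(4Dt)), with n_e·A the pore (flow) area.
Plume center vt = 0.228 × 1450 = 330.6 m, so the well at 364 m is 33.4 m downgradient of the peak.
√(4πDt) = 144.1 m, giving peak height M/(n_e·A·√(4πDt)) = 1.29/(0.32 × 70.8 × 144.1) = 0.0003951 kg/m³.
(x−vt)²/(4Dt) = (33.4)²/(4 × 1.14 × 1450) = 0.1687; exp(−0.1687) = 0.8448.
C = 0.0003951 × 0.8448 = 0.000334 kg/m³.

0.000334 kg/m³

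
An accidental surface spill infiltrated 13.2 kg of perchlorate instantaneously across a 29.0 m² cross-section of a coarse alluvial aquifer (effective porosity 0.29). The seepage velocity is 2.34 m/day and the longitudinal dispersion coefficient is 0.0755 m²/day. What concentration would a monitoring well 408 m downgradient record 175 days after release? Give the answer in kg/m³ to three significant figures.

For an instantaneous plane source, C(x,t) = M/(n_e·A·√(4πDt)) · exp(−(x−vt)²/(4Dt)), with n_e·A the pore (flow) area.
Plume center vt = 2.34 × 175 = 409.5 m, so the well at 408 m is 1.5 m upgradient of the peak.
√(4πDt) = 12.89 m, giving peak height M/(n_e·A·√(4πDt)) = 13.2/(0.29 × 29.0 × 12.89) = 0.1218 kg/m³.
(x−vt)²/(4Dt) = (-1.5)²/(4 × 0.0755 × 175) = 0.04257; exp(−0.04257) = 0.9583.
C = 0.1218 × 0.9583 = 0.117 kg/m³.

0.117 kg/m³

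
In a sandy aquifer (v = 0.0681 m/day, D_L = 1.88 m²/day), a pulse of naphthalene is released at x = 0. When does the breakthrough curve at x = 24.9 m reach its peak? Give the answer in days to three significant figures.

141 days

For the 1D instantaneous-source solution, setting ∂C/∂t = 0 at fixed x gives v²t² + 2Dt − x² = 0, so t = (√(D² + v²x²) − D)/v².
√(D² + v²x²) = √(1.88² + 0.0681² × 24.9²) = 2.532; v² = 0.00463761.
t = (2.532 − 1.88)/0.00463761 = 141 days (vs. the pure-advection estimate x/v = 366 d).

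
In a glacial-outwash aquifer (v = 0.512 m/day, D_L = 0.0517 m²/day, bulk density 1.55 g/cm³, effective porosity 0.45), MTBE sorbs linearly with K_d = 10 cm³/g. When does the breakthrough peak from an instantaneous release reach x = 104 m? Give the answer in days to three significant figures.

Retardation factor R = 1 + ρ_b·K_d/n = 1 + 1.55 × 10/0.45 = 35.44.
Sorption retards both mechanisms: v_R = v/R = 0.01445 m/day, D_R = D/R = 0.001459 m²/day.
Peak time from v_R²t² + 2D_R t − x² = 0: t = (√(D_R² + v_R²x²) − D_R)/v_R².
√(D_R² + v_R²x²) = √(0.001459² + 0.01445² × 104²) = 1.503; v_R² = 0.0002088.
t = (1.503 − 0.001459)/0.0002088 = 7190 days.

7190 days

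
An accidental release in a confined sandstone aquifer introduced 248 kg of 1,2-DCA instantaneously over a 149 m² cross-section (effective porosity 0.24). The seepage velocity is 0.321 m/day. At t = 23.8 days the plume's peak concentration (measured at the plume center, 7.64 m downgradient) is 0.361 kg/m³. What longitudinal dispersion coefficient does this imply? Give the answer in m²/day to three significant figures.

1.23 m²/day

At the plume center C_max = M/(n_e·A·√(4πDt)), so D = M²/(4πt·(n_e·A·C_max)²).
n_e·A·C_max = 0.24 × 149 × 0.361 = 12.91 kg/m.
D = 248²/(4π × 23.8 × 12.91²) = 1.23 m²/day.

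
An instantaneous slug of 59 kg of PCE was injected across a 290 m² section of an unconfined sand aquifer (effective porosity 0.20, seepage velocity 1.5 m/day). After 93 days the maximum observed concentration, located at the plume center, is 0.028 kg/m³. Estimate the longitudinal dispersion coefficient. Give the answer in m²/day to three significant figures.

1.13 m²/day

At the plume center C_max = M/(n_e·A·√(4πDt)), so D = M²/(4πt·(n_e·A·C_max)²).
n_e·A·C_max = 0.20 × 290 × 0.028 = 1.624 kg/m.
D = 59²/(4π × 93 × 1.624²) = 1.13 m²/day.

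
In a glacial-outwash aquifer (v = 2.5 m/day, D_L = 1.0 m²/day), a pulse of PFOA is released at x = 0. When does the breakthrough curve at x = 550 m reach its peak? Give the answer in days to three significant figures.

For the 1D instantaneous-source solution, setting ∂C/∂t = 0 at fixed x gives v²t² + 2Dt − x² = 0, so t = (√(D² + v²x²) − D)/v².
√(D² + v²x²) = √(1.0² + 2.5² × 550²) = 1375; v² = 6.25.
t = (1375 − 1.0)/6.25 = 220 days (vs. the pure-advection estimate x/v = 220 d).

220 days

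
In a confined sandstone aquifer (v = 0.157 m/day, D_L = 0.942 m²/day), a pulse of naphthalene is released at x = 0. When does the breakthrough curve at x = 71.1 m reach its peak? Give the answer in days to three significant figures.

For the 1D instantaneous-source solution, setting ∂C/∂t = 0 at fixed x gives v²t² + 2Dt − x² = 0, so t = (√(D² + v²x²) − D)/v².
√(D² + v²x²) = √(0.942² + 0.157² × 71.1²) = 11.20; v² = 0.024649.
t = (11.20 − 0.942)/0.024649 = 416 days (vs. the pure-advection estimate x/v = 453 d).

416 days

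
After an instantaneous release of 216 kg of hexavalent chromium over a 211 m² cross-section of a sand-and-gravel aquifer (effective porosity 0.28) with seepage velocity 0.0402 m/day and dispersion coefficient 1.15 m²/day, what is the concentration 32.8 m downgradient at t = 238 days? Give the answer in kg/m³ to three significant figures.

0.0381 kg/m³

For an instantaneous plane source, C(x,t) = M/(n_e·A·√(4πDt)) · exp(−(x−vt)²/(4Dt)), with n_e·A the pore (flow) area.
Plume center vt = 0.0402 × 238 = 9.5676 m, so the well at 32.8 m is 23.2324 m downgradient of the peak.
√(4πDt) = 58.65 m, giving peak height M/(n_e·A·√(4πDt)) = 216/(0.28 × 211 × 58.65) = 0.06234 kg/m³.
(x−vt)²/(4Dt) = (23.2324)²/(4 × 1.15 × 238) = 0.4930; exp(−0.4930) = 0.6108.
C = 0.06234 × 0.6108 = 0.0381 kg/m³.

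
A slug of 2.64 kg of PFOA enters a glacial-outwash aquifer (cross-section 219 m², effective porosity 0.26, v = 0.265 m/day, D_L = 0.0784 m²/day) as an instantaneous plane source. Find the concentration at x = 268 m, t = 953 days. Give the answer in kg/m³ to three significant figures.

For an instantaneous plane source, C(x,t) = M/(n_e·A·√(4πDt)) · exp(−(x−vt)²/(4Dt)), with n_e·A the pore (flow) area.
Plume center vt = 0.265 × 953 = 252.545 m, so the well at 268 m is 15.455 m downgradient of the peak.
√(4πDt) = 30.64 m, giving peak height M/(n_e·A·√(4πDt)) = 2.64/(0.26 × 219 × 30.64) = 0.001513 kg/m³.
(x−vt)²/(4Dt) = (15.455)²/(4 × 0.0784 × 953) = 0.7992; exp(−0.7992) = 0.4497.
C = 0.001513 × 0.4497 = 0.000680 kg/m³.

0.000680 kg/m³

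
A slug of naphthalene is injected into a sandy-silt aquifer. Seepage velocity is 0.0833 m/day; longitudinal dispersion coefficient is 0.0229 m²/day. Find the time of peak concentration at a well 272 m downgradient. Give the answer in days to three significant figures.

3260 days

For the 1D instantaneous-source solution, setting ∂C/∂t = 0 at fixed x gives v²t² + 2Dt − x² = 0, so t = (√(D² + v²x²) − D)/v².
√(D² + v²x²) = √(0.0229² + 0.0833² × 272²) = 22.66; v² = 0.00693889.
t = (22.66 − 0.0229)/0.00693889 = 3260 days (vs. the pure-advection estimate x/v = 3270 d).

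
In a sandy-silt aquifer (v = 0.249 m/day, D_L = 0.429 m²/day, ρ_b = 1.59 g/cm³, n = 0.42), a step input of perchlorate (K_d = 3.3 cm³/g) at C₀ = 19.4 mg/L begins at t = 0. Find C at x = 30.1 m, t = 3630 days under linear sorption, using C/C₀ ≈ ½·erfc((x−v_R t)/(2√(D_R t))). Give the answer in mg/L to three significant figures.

19.3 mg/L

Retardation factor R = 1 + ρ_b·K_d/n = 1 + 1.59 × 3.3/0.42 = 13.49.
Sorption retards both mechanisms: v_R = v/R = 0.01846 m/day, D_R = D/R = 0.03180 m²/day.
v_R·t = 0.01846 × 3630 = 67.0098 m; 2√(D_R t) = 21.49 m; argument = (30.1 − 67.0098)/21.49 = -1.718.
C = C₀ × ½·erfc(-1.718) = 19.4 × 0.9924 = 19.3 mg/L.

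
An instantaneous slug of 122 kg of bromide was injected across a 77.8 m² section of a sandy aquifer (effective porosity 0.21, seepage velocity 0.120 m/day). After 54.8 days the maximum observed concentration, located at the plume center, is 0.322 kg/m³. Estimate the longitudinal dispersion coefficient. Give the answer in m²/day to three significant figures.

0.781 m²/day

At the plume center C_max = M/(n_e·A·√(4πDt)), so D = M²/(4πt·(n_e·A·C_max)²).
n_e·A·C_max = 0.21 × 77.8 × 0.322 = 5.261 kg/m.
D = 122²/(4π × 54.8 × 5.261²) = 0.781 m²/day.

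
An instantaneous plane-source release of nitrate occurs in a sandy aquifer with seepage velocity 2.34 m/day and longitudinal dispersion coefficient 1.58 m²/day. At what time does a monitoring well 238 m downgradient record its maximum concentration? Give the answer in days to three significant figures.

101 days

For the 1D instantaneous-source solution, setting ∂C/∂t = 0 at fixed x gives v²t² + 2Dt − x² = 0, so t = (√(D² + v²x²) − D)/v².
√(D² + v²x²) = √(1.58² + 2.34² × 238²) = 556.9; v² = 5.4756.
t = (556.9 − 1.58)/5.4756 = 101 days (vs. the pure-advection estimate x/v = 102 d).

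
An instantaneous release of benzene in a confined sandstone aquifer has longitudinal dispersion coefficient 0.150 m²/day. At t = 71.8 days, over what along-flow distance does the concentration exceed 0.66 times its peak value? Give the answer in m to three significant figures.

8.46 m

The plume is Gaussian with σ = √(2Dt) = √(2 × 0.150 × 71.8) = 4.641 m.
C/C_peak = exp(−Δx²/(2σ²)) = 0.66 ⇒ Δx = σ·√(−2 ln 0.66) = 4.641 × 0.9116 = 4.231 m.
Width = 2Δx = 8.46 m.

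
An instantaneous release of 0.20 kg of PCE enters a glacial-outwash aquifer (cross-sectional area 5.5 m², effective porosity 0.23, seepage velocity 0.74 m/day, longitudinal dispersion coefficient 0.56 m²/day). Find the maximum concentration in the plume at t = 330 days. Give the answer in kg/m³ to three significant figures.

The peak of an instantaneous 1D plume sits at x = vt; there the Gaussian factor is 1 and C_max = M/(n_e·A·√(4πDt)), where n_e·A is the pore area the mass is dissolved in.
√(4πDt) = √(4π × 0.56 × 330) = 48.19 m, so C_max = 0.20/(0.23 × 5.5 × 48.19) = 0.00328 kg/m³.

0.00328 kg/m³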